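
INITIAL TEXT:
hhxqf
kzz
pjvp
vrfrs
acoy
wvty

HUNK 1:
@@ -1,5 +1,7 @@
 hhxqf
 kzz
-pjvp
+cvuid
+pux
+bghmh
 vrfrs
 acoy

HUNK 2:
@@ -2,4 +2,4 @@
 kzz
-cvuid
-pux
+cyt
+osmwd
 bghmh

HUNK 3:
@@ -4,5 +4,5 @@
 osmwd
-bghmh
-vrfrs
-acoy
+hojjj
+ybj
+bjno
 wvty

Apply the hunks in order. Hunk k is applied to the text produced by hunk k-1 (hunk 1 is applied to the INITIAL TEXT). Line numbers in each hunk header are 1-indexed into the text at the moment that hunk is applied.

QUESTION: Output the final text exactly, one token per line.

Answer: hhxqf
kzz
cyt
osmwd
hojjj
ybj
bjno
wvty

Derivation:
Hunk 1: at line 1 remove [pjvp] add [cvuid,pux,bghmh] -> 8 lines: hhxqf kzz cvuid pux bghmh vrfrs acoy wvty
Hunk 2: at line 2 remove [cvuid,pux] add [cyt,osmwd] -> 8 lines: hhxqf kzz cyt osmwd bghmh vrfrs acoy wvty
Hunk 3: at line 4 remove [bghmh,vrfrs,acoy] add [hojjj,ybj,bjno] -> 8 lines: hhxqf kzz cyt osmwd hojjj ybj bjno wvty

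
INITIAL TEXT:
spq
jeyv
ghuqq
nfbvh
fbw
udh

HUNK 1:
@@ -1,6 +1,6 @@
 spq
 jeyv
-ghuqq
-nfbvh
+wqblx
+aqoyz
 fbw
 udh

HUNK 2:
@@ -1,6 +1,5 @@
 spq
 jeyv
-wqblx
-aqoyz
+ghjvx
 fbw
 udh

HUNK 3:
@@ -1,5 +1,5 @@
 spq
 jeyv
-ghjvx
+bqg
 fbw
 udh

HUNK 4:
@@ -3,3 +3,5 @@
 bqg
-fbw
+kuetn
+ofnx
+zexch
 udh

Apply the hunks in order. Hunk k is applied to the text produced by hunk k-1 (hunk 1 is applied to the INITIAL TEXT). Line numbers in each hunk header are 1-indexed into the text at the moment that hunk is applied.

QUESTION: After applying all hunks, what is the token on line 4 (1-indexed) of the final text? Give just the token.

Answer: kuetn

Derivation:
Hunk 1: at line 1 remove [ghuqq,nfbvh] add [wqblx,aqoyz] -> 6 lines: spq jeyv wqblx aqoyz fbw udh
Hunk 2: at line 1 remove [wqblx,aqoyz] add [ghjvx] -> 5 lines: spq jeyv ghjvx fbw udh
Hunk 3: at line 1 remove [ghjvx] add [bqg] -> 5 lines: spq jeyv bqg fbw udh
Hunk 4: at line 3 remove [fbw] add [kuetn,ofnx,zexch] -> 7 lines: spq jeyv bqg kuetn ofnx zexch udh
Final line 4: kuetn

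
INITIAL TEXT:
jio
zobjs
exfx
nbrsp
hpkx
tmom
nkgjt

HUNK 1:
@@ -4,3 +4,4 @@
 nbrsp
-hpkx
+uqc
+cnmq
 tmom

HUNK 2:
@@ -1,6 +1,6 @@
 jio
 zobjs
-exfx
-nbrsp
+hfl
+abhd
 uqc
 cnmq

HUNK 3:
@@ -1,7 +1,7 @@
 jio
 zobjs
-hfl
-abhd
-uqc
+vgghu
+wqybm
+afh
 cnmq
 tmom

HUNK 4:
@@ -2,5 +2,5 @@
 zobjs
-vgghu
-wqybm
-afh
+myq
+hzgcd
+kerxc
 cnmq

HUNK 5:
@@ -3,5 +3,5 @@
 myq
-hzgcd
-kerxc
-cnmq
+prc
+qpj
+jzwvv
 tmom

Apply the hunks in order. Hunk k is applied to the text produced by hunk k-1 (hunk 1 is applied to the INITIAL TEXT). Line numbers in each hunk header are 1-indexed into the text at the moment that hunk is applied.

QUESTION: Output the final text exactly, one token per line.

Answer: jio
zobjs
myq
prc
qpj
jzwvv
tmom
nkgjt

Derivation:
Hunk 1: at line 4 remove [hpkx] add [uqc,cnmq] -> 8 lines: jio zobjs exfx nbrsp uqc cnmq tmom nkgjt
Hunk 2: at line 1 remove [exfx,nbrsp] add [hfl,abhd] -> 8 lines: jio zobjs hfl abhd uqc cnmq tmom nkgjt
Hunk 3: at line 1 remove [hfl,abhd,uqc] add [vgghu,wqybm,afh] -> 8 lines: jio zobjs vgghu wqybm afh cnmq tmom nkgjt
Hunk 4: at line 2 remove [vgghu,wqybm,afh] add [myq,hzgcd,kerxc] -> 8 lines: jio zobjs myq hzgcd kerxc cnmq tmom nkgjt
Hunk 5: at line 3 remove [hzgcd,kerxc,cnmq] add [prc,qpj,jzwvv] -> 8 lines: jio zobjs myq prc qpj jzwvv tmom nkgjt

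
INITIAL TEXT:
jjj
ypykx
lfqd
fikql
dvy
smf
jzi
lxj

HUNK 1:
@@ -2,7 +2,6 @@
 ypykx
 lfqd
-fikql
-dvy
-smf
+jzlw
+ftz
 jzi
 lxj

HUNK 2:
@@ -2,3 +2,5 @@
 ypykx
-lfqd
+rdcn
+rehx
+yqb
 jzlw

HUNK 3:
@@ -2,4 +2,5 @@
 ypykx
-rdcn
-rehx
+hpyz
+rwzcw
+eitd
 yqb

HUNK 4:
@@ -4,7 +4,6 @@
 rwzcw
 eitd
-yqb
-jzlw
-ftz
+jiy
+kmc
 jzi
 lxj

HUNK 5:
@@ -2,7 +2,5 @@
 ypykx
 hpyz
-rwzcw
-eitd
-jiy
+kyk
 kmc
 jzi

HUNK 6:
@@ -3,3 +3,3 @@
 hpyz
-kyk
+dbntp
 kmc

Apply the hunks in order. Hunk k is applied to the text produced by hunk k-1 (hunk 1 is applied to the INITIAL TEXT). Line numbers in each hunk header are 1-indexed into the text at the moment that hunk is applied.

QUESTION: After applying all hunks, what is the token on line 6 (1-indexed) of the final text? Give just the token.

Hunk 1: at line 2 remove [fikql,dvy,smf] add [jzlw,ftz] -> 7 lines: jjj ypykx lfqd jzlw ftz jzi lxj
Hunk 2: at line 2 remove [lfqd] add [rdcn,rehx,yqb] -> 9 lines: jjj ypykx rdcn rehx yqb jzlw ftz jzi lxj
Hunk 3: at line 2 remove [rdcn,rehx] add [hpyz,rwzcw,eitd] -> 10 lines: jjj ypykx hpyz rwzcw eitd yqb jzlw ftz jzi lxj
Hunk 4: at line 4 remove [yqb,jzlw,ftz] add [jiy,kmc] -> 9 lines: jjj ypykx hpyz rwzcw eitd jiy kmc jzi lxj
Hunk 5: at line 2 remove [rwzcw,eitd,jiy] add [kyk] -> 7 lines: jjj ypykx hpyz kyk kmc jzi lxj
Hunk 6: at line 3 remove [kyk] add [dbntp] -> 7 lines: jjj ypykx hpyz dbntp kmc jzi lxj
Final line 6: jzi

Answer: jzi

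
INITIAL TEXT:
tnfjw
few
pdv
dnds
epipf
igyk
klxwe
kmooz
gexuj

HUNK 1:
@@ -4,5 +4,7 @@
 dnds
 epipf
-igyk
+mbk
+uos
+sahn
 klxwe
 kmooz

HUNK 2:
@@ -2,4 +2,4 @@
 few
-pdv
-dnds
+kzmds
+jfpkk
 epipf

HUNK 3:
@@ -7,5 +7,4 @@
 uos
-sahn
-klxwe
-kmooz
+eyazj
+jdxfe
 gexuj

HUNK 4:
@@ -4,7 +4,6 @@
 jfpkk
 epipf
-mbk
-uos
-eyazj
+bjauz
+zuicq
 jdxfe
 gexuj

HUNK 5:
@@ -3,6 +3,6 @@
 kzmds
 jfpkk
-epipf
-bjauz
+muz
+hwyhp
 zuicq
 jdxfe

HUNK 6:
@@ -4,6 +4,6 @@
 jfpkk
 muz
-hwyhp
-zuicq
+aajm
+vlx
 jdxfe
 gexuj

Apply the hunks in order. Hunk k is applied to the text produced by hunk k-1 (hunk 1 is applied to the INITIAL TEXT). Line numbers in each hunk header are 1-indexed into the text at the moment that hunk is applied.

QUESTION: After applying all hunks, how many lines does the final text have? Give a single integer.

Answer: 9

Derivation:
Hunk 1: at line 4 remove [igyk] add [mbk,uos,sahn] -> 11 lines: tnfjw few pdv dnds epipf mbk uos sahn klxwe kmooz gexuj
Hunk 2: at line 2 remove [pdv,dnds] add [kzmds,jfpkk] -> 11 lines: tnfjw few kzmds jfpkk epipf mbk uos sahn klxwe kmooz gexuj
Hunk 3: at line 7 remove [sahn,klxwe,kmooz] add [eyazj,jdxfe] -> 10 lines: tnfjw few kzmds jfpkk epipf mbk uos eyazj jdxfe gexuj
Hunk 4: at line 4 remove [mbk,uos,eyazj] add [bjauz,zuicq] -> 9 lines: tnfjw few kzmds jfpkk epipf bjauz zuicq jdxfe gexuj
Hunk 5: at line 3 remove [epipf,bjauz] add [muz,hwyhp] -> 9 lines: tnfjw few kzmds jfpkk muz hwyhp zuicq jdxfe gexuj
Hunk 6: at line 4 remove [hwyhp,zuicq] add [aajm,vlx] -> 9 lines: tnfjw few kzmds jfpkk muz aajm vlx jdxfe gexuj
Final line count: 9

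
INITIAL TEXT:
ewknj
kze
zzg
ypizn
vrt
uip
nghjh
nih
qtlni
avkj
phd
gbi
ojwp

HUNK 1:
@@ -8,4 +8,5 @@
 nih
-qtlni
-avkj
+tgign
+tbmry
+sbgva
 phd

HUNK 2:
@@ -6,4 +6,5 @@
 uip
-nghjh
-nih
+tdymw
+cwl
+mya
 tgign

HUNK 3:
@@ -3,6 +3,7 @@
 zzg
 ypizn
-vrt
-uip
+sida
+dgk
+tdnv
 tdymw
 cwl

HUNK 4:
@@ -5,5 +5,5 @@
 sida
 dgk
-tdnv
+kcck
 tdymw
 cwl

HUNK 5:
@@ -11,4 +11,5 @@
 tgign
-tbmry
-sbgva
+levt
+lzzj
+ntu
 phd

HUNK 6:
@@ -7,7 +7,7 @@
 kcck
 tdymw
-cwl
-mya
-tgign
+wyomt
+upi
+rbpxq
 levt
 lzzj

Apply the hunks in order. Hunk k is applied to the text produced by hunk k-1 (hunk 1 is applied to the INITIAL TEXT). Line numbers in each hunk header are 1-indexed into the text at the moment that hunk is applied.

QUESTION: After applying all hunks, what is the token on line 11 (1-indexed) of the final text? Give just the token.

Hunk 1: at line 8 remove [qtlni,avkj] add [tgign,tbmry,sbgva] -> 14 lines: ewknj kze zzg ypizn vrt uip nghjh nih tgign tbmry sbgva phd gbi ojwp
Hunk 2: at line 6 remove [nghjh,nih] add [tdymw,cwl,mya] -> 15 lines: ewknj kze zzg ypizn vrt uip tdymw cwl mya tgign tbmry sbgva phd gbi ojwp
Hunk 3: at line 3 remove [vrt,uip] add [sida,dgk,tdnv] -> 16 lines: ewknj kze zzg ypizn sida dgk tdnv tdymw cwl mya tgign tbmry sbgva phd gbi ojwp
Hunk 4: at line 5 remove [tdnv] add [kcck] -> 16 lines: ewknj kze zzg ypizn sida dgk kcck tdymw cwl mya tgign tbmry sbgva phd gbi ojwp
Hunk 5: at line 11 remove [tbmry,sbgva] add [levt,lzzj,ntu] -> 17 lines: ewknj kze zzg ypizn sida dgk kcck tdymw cwl mya tgign levt lzzj ntu phd gbi ojwp
Hunk 6: at line 7 remove [cwl,mya,tgign] add [wyomt,upi,rbpxq] -> 17 lines: ewknj kze zzg ypizn sida dgk kcck tdymw wyomt upi rbpxq levt lzzj ntu phd gbi ojwp
Final line 11: rbpxq

Answer: rbpxq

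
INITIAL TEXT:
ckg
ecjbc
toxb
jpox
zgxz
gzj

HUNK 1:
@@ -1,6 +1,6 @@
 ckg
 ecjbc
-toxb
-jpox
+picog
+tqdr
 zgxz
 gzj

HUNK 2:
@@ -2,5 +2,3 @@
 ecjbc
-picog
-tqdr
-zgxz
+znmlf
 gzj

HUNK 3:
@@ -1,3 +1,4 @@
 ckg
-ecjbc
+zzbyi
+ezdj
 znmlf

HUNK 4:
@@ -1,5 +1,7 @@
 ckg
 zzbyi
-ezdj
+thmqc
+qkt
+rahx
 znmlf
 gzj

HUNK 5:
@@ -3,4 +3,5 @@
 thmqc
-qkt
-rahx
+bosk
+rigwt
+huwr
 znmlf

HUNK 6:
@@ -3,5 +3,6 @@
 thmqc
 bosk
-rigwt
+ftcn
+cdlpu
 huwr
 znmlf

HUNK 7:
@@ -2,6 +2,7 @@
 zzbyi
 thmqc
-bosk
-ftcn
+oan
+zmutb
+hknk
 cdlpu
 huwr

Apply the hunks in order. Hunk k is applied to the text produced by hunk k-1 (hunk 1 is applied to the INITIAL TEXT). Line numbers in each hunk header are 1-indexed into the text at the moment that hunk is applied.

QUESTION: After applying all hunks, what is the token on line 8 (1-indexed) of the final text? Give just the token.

Hunk 1: at line 1 remove [toxb,jpox] add [picog,tqdr] -> 6 lines: ckg ecjbc picog tqdr zgxz gzj
Hunk 2: at line 2 remove [picog,tqdr,zgxz] add [znmlf] -> 4 lines: ckg ecjbc znmlf gzj
Hunk 3: at line 1 remove [ecjbc] add [zzbyi,ezdj] -> 5 lines: ckg zzbyi ezdj znmlf gzj
Hunk 4: at line 1 remove [ezdj] add [thmqc,qkt,rahx] -> 7 lines: ckg zzbyi thmqc qkt rahx znmlf gzj
Hunk 5: at line 3 remove [qkt,rahx] add [bosk,rigwt,huwr] -> 8 lines: ckg zzbyi thmqc bosk rigwt huwr znmlf gzj
Hunk 6: at line 3 remove [rigwt] add [ftcn,cdlpu] -> 9 lines: ckg zzbyi thmqc bosk ftcn cdlpu huwr znmlf gzj
Hunk 7: at line 2 remove [bosk,ftcn] add [oan,zmutb,hknk] -> 10 lines: ckg zzbyi thmqc oan zmutb hknk cdlpu huwr znmlf gzj
Final line 8: huwr

Answer: huwr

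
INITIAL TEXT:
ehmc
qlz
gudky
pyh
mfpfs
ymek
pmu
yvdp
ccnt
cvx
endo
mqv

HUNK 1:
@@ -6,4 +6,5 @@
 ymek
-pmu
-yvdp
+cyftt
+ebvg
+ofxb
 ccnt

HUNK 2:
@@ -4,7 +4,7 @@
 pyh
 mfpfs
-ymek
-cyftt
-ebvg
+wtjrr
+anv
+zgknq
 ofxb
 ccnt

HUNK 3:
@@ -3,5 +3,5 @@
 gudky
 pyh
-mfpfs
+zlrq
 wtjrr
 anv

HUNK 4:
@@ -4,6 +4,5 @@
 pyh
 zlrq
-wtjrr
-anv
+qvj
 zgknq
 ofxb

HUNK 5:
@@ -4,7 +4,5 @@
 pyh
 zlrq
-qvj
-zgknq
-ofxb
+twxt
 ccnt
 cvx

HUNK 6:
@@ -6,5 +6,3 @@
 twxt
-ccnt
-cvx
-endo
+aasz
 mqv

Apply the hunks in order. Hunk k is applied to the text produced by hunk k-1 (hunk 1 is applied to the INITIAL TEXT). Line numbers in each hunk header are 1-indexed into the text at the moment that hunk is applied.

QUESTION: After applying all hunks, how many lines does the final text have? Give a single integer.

Answer: 8

Derivation:
Hunk 1: at line 6 remove [pmu,yvdp] add [cyftt,ebvg,ofxb] -> 13 lines: ehmc qlz gudky pyh mfpfs ymek cyftt ebvg ofxb ccnt cvx endo mqv
Hunk 2: at line 4 remove [ymek,cyftt,ebvg] add [wtjrr,anv,zgknq] -> 13 lines: ehmc qlz gudky pyh mfpfs wtjrr anv zgknq ofxb ccnt cvx endo mqv
Hunk 3: at line 3 remove [mfpfs] add [zlrq] -> 13 lines: ehmc qlz gudky pyh zlrq wtjrr anv zgknq ofxb ccnt cvx endo mqv
Hunk 4: at line 4 remove [wtjrr,anv] add [qvj] -> 12 lines: ehmc qlz gudky pyh zlrq qvj zgknq ofxb ccnt cvx endo mqv
Hunk 5: at line 4 remove [qvj,zgknq,ofxb] add [twxt] -> 10 lines: ehmc qlz gudky pyh zlrq twxt ccnt cvx endo mqv
Hunk 6: at line 6 remove [ccnt,cvx,endo] add [aasz] -> 8 lines: ehmc qlz gudky pyh zlrq twxt aasz mqv
Final line count: 8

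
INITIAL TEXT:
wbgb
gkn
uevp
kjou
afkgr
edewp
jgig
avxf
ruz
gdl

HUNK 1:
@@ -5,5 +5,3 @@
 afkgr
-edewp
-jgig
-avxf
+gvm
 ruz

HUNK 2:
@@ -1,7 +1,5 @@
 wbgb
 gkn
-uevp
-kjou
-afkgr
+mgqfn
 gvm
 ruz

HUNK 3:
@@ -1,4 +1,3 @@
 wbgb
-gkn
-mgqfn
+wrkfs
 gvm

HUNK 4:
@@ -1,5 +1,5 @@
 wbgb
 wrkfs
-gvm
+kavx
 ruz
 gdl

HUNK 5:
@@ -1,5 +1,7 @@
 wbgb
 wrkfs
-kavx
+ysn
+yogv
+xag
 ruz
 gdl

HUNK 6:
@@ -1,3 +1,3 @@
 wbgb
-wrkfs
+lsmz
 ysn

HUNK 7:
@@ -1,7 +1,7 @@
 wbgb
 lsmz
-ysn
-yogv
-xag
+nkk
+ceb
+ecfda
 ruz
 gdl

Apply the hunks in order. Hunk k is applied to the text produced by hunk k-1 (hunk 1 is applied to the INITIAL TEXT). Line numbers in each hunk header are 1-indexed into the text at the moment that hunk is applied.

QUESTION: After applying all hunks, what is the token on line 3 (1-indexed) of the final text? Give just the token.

Answer: nkk

Derivation:
Hunk 1: at line 5 remove [edewp,jgig,avxf] add [gvm] -> 8 lines: wbgb gkn uevp kjou afkgr gvm ruz gdl
Hunk 2: at line 1 remove [uevp,kjou,afkgr] add [mgqfn] -> 6 lines: wbgb gkn mgqfn gvm ruz gdl
Hunk 3: at line 1 remove [gkn,mgqfn] add [wrkfs] -> 5 lines: wbgb wrkfs gvm ruz gdl
Hunk 4: at line 1 remove [gvm] add [kavx] -> 5 lines: wbgb wrkfs kavx ruz gdl
Hunk 5: at line 1 remove [kavx] add [ysn,yogv,xag] -> 7 lines: wbgb wrkfs ysn yogv xag ruz gdl
Hunk 6: at line 1 remove [wrkfs] add [lsmz] -> 7 lines: wbgb lsmz ysn yogv xag ruz gdl
Hunk 7: at line 1 remove [ysn,yogv,xag] add [nkk,ceb,ecfda] -> 7 lines: wbgb lsmz nkk ceb ecfda ruz gdl
Final line 3: nkk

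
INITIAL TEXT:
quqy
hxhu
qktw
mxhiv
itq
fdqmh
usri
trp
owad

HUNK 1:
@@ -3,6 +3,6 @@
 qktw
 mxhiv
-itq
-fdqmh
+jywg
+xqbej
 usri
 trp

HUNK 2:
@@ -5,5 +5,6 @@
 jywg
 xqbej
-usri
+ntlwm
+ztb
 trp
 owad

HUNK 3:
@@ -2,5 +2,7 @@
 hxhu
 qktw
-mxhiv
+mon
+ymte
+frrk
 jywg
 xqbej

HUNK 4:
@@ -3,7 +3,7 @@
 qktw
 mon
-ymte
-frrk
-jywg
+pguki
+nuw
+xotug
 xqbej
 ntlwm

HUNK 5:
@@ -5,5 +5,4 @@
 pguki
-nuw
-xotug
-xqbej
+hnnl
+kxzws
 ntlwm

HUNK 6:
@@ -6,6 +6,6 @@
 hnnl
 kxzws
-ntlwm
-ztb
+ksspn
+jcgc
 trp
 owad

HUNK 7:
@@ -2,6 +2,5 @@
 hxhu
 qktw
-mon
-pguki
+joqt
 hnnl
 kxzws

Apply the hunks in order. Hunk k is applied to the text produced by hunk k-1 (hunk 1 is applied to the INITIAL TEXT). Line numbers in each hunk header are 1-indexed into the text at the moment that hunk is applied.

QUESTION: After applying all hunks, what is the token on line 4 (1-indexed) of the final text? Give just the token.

Answer: joqt

Derivation:
Hunk 1: at line 3 remove [itq,fdqmh] add [jywg,xqbej] -> 9 lines: quqy hxhu qktw mxhiv jywg xqbej usri trp owad
Hunk 2: at line 5 remove [usri] add [ntlwm,ztb] -> 10 lines: quqy hxhu qktw mxhiv jywg xqbej ntlwm ztb trp owad
Hunk 3: at line 2 remove [mxhiv] add [mon,ymte,frrk] -> 12 lines: quqy hxhu qktw mon ymte frrk jywg xqbej ntlwm ztb trp owad
Hunk 4: at line 3 remove [ymte,frrk,jywg] add [pguki,nuw,xotug] -> 12 lines: quqy hxhu qktw mon pguki nuw xotug xqbej ntlwm ztb trp owad
Hunk 5: at line 5 remove [nuw,xotug,xqbej] add [hnnl,kxzws] -> 11 lines: quqy hxhu qktw mon pguki hnnl kxzws ntlwm ztb trp owad
Hunk 6: at line 6 remove [ntlwm,ztb] add [ksspn,jcgc] -> 11 lines: quqy hxhu qktw mon pguki hnnl kxzws ksspn jcgc trp owad
Hunk 7: at line 2 remove [mon,pguki] add [joqt] -> 10 lines: quqy hxhu qktw joqt hnnl kxzws ksspn jcgc trp owad
Final line 4: joqt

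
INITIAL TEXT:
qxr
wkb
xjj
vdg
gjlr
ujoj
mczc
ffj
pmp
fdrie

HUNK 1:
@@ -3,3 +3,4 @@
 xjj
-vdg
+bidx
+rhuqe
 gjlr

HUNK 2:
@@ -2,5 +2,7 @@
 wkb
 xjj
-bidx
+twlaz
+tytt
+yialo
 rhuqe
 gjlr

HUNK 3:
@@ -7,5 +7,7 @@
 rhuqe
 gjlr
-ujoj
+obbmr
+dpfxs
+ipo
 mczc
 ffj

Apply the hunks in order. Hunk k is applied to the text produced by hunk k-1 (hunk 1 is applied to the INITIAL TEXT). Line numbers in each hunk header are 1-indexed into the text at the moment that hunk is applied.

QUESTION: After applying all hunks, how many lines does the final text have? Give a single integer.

Hunk 1: at line 3 remove [vdg] add [bidx,rhuqe] -> 11 lines: qxr wkb xjj bidx rhuqe gjlr ujoj mczc ffj pmp fdrie
Hunk 2: at line 2 remove [bidx] add [twlaz,tytt,yialo] -> 13 lines: qxr wkb xjj twlaz tytt yialo rhuqe gjlr ujoj mczc ffj pmp fdrie
Hunk 3: at line 7 remove [ujoj] add [obbmr,dpfxs,ipo] -> 15 lines: qxr wkb xjj twlaz tytt yialo rhuqe gjlr obbmr dpfxs ipo mczc ffj pmp fdrie
Final line count: 15

Answer: 15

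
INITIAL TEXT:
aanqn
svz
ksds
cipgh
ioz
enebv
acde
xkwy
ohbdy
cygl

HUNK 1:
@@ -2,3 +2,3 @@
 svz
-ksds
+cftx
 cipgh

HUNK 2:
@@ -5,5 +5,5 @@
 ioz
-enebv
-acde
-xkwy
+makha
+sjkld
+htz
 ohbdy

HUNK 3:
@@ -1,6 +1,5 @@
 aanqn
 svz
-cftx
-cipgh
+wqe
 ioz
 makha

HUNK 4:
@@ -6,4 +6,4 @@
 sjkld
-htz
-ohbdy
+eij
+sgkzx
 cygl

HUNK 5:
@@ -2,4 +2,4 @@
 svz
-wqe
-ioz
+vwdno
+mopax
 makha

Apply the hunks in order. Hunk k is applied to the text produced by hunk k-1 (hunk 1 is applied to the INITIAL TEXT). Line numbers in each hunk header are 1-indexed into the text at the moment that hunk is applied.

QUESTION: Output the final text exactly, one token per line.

Answer: aanqn
svz
vwdno
mopax
makha
sjkld
eij
sgkzx
cygl

Derivation:
Hunk 1: at line 2 remove [ksds] add [cftx] -> 10 lines: aanqn svz cftx cipgh ioz enebv acde xkwy ohbdy cygl
Hunk 2: at line 5 remove [enebv,acde,xkwy] add [makha,sjkld,htz] -> 10 lines: aanqn svz cftx cipgh ioz makha sjkld htz ohbdy cygl
Hunk 3: at line 1 remove [cftx,cipgh] add [wqe] -> 9 lines: aanqn svz wqe ioz makha sjkld htz ohbdy cygl
Hunk 4: at line 6 remove [htz,ohbdy] add [eij,sgkzx] -> 9 lines: aanqn svz wqe ioz makha sjkld eij sgkzx cygl
Hunk 5: at line 2 remove [wqe,ioz] add [vwdno,mopax] -> 9 lines: aanqn svz vwdno mopax makha sjkld eij sgkzx cygl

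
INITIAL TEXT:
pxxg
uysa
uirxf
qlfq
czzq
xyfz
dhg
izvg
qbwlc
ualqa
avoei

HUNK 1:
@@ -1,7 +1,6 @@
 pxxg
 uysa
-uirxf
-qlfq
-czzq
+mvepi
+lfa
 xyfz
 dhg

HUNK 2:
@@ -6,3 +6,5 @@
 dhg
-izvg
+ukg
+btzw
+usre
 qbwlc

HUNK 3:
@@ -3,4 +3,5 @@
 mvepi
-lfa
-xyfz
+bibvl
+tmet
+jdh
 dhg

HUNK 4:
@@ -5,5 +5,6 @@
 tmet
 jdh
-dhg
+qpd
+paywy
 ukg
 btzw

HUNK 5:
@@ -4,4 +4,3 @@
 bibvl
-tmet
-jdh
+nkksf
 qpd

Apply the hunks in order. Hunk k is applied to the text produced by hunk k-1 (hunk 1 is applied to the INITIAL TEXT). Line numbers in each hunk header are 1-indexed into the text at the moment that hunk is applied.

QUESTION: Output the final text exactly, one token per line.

Answer: pxxg
uysa
mvepi
bibvl
nkksf
qpd
paywy
ukg
btzw
usre
qbwlc
ualqa
avoei

Derivation:
Hunk 1: at line 1 remove [uirxf,qlfq,czzq] add [mvepi,lfa] -> 10 lines: pxxg uysa mvepi lfa xyfz dhg izvg qbwlc ualqa avoei
Hunk 2: at line 6 remove [izvg] add [ukg,btzw,usre] -> 12 lines: pxxg uysa mvepi lfa xyfz dhg ukg btzw usre qbwlc ualqa avoei
Hunk 3: at line 3 remove [lfa,xyfz] add [bibvl,tmet,jdh] -> 13 lines: pxxg uysa mvepi bibvl tmet jdh dhg ukg btzw usre qbwlc ualqa avoei
Hunk 4: at line 5 remove [dhg] add [qpd,paywy] -> 14 lines: pxxg uysa mvepi bibvl tmet jdh qpd paywy ukg btzw usre qbwlc ualqa avoei
Hunk 5: at line 4 remove [tmet,jdh] add [nkksf] -> 13 lines: pxxg uysa mvepi bibvl nkksf qpd paywy ukg btzw usre qbwlc ualqa avoei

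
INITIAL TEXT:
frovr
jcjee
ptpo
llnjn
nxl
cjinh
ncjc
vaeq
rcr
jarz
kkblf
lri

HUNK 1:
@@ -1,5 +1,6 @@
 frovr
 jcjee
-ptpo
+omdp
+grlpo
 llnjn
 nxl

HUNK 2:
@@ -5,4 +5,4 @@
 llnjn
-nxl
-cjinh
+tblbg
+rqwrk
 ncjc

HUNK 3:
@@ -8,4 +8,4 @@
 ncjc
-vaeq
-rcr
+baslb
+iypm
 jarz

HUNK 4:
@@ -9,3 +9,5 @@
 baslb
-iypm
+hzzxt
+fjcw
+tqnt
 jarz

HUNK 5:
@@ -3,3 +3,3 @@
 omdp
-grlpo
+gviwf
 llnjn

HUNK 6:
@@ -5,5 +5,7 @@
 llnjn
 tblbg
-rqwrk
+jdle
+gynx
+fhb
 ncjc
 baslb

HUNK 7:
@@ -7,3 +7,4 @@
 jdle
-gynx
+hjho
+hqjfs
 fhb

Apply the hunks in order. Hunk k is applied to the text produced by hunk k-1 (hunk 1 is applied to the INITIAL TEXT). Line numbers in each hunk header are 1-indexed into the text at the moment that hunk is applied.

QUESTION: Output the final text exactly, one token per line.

Hunk 1: at line 1 remove [ptpo] add [omdp,grlpo] -> 13 lines: frovr jcjee omdp grlpo llnjn nxl cjinh ncjc vaeq rcr jarz kkblf lri
Hunk 2: at line 5 remove [nxl,cjinh] add [tblbg,rqwrk] -> 13 lines: frovr jcjee omdp grlpo llnjn tblbg rqwrk ncjc vaeq rcr jarz kkblf lri
Hunk 3: at line 8 remove [vaeq,rcr] add [baslb,iypm] -> 13 lines: frovr jcjee omdp grlpo llnjn tblbg rqwrk ncjc baslb iypm jarz kkblf lri
Hunk 4: at line 9 remove [iypm] add [hzzxt,fjcw,tqnt] -> 15 lines: frovr jcjee omdp grlpo llnjn tblbg rqwrk ncjc baslb hzzxt fjcw tqnt jarz kkblf lri
Hunk 5: at line 3 remove [grlpo] add [gviwf] -> 15 lines: frovr jcjee omdp gviwf llnjn tblbg rqwrk ncjc baslb hzzxt fjcw tqnt jarz kkblf lri
Hunk 6: at line 5 remove [rqwrk] add [jdle,gynx,fhb] -> 17 lines: frovr jcjee omdp gviwf llnjn tblbg jdle gynx fhb ncjc baslb hzzxt fjcw tqnt jarz kkblf lri
Hunk 7: at line 7 remove [gynx] add [hjho,hqjfs] -> 18 lines: frovr jcjee omdp gviwf llnjn tblbg jdle hjho hqjfs fhb ncjc baslb hzzxt fjcw tqnt jarz kkblf lri

Answer: frovr
jcjee
omdp
gviwf
llnjn
tblbg
jdle
hjho
hqjfs
fhb
ncjc
baslb
hzzxt
fjcw
tqnt
jarz
kkblf
lri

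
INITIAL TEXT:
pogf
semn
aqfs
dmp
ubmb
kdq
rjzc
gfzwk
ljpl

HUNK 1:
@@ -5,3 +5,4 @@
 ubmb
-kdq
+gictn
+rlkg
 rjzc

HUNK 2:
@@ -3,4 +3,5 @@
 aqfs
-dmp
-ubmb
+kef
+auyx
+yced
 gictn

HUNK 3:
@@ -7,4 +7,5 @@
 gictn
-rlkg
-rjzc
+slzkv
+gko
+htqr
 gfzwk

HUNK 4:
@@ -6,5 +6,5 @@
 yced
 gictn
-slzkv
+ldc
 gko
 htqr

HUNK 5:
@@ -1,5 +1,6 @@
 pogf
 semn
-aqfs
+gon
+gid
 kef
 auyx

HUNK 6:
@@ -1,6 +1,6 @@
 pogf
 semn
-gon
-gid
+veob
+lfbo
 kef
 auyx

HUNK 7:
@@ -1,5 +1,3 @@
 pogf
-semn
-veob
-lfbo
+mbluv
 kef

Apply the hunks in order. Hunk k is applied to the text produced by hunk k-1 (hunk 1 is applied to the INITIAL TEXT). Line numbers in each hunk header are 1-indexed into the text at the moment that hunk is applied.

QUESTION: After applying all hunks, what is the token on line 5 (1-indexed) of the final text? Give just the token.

Hunk 1: at line 5 remove [kdq] add [gictn,rlkg] -> 10 lines: pogf semn aqfs dmp ubmb gictn rlkg rjzc gfzwk ljpl
Hunk 2: at line 3 remove [dmp,ubmb] add [kef,auyx,yced] -> 11 lines: pogf semn aqfs kef auyx yced gictn rlkg rjzc gfzwk ljpl
Hunk 3: at line 7 remove [rlkg,rjzc] add [slzkv,gko,htqr] -> 12 lines: pogf semn aqfs kef auyx yced gictn slzkv gko htqr gfzwk ljpl
Hunk 4: at line 6 remove [slzkv] add [ldc] -> 12 lines: pogf semn aqfs kef auyx yced gictn ldc gko htqr gfzwk ljpl
Hunk 5: at line 1 remove [aqfs] add [gon,gid] -> 13 lines: pogf semn gon gid kef auyx yced gictn ldc gko htqr gfzwk ljpl
Hunk 6: at line 1 remove [gon,gid] add [veob,lfbo] -> 13 lines: pogf semn veob lfbo kef auyx yced gictn ldc gko htqr gfzwk ljpl
Hunk 7: at line 1 remove [semn,veob,lfbo] add [mbluv] -> 11 lines: pogf mbluv kef auyx yced gictn ldc gko htqr gfzwk ljpl
Final line 5: yced

Answer: yced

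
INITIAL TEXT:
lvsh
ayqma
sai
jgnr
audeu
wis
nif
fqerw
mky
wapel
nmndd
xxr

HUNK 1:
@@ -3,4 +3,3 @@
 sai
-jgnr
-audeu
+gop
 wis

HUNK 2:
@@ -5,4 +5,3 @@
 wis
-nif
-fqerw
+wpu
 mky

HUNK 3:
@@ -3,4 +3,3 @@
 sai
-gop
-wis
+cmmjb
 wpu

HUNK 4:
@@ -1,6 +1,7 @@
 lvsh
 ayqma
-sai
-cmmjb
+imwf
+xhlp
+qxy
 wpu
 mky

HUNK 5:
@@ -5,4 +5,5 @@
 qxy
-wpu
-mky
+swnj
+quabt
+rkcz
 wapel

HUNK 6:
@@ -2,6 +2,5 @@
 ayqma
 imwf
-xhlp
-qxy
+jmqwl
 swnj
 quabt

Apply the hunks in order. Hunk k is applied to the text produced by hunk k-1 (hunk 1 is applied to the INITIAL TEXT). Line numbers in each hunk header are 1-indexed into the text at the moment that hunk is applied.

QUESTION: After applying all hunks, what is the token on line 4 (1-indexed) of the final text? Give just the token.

Answer: jmqwl

Derivation:
Hunk 1: at line 3 remove [jgnr,audeu] add [gop] -> 11 lines: lvsh ayqma sai gop wis nif fqerw mky wapel nmndd xxr
Hunk 2: at line 5 remove [nif,fqerw] add [wpu] -> 10 lines: lvsh ayqma sai gop wis wpu mky wapel nmndd xxr
Hunk 3: at line 3 remove [gop,wis] add [cmmjb] -> 9 lines: lvsh ayqma sai cmmjb wpu mky wapel nmndd xxr
Hunk 4: at line 1 remove [sai,cmmjb] add [imwf,xhlp,qxy] -> 10 lines: lvsh ayqma imwf xhlp qxy wpu mky wapel nmndd xxr
Hunk 5: at line 5 remove [wpu,mky] add [swnj,quabt,rkcz] -> 11 lines: lvsh ayqma imwf xhlp qxy swnj quabt rkcz wapel nmndd xxr
Hunk 6: at line 2 remove [xhlp,qxy] add [jmqwl] -> 10 lines: lvsh ayqma imwf jmqwl swnj quabt rkcz wapel nmndd xxr
Final line 4: jmqwl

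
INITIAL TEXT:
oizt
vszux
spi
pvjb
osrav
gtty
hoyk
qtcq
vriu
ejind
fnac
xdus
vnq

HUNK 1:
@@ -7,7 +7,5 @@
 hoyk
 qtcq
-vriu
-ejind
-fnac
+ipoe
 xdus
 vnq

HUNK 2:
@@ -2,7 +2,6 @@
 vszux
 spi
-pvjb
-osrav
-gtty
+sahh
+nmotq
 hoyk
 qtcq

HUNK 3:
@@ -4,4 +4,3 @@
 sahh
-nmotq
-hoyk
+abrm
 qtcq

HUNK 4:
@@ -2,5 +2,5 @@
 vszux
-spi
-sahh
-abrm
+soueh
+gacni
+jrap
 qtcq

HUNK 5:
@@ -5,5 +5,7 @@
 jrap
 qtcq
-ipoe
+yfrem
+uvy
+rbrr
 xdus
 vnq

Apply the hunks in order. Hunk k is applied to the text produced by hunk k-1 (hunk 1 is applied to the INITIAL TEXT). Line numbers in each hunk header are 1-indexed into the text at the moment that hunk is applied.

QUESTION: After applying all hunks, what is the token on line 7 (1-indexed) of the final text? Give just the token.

Hunk 1: at line 7 remove [vriu,ejind,fnac] add [ipoe] -> 11 lines: oizt vszux spi pvjb osrav gtty hoyk qtcq ipoe xdus vnq
Hunk 2: at line 2 remove [pvjb,osrav,gtty] add [sahh,nmotq] -> 10 lines: oizt vszux spi sahh nmotq hoyk qtcq ipoe xdus vnq
Hunk 3: at line 4 remove [nmotq,hoyk] add [abrm] -> 9 lines: oizt vszux spi sahh abrm qtcq ipoe xdus vnq
Hunk 4: at line 2 remove [spi,sahh,abrm] add [soueh,gacni,jrap] -> 9 lines: oizt vszux soueh gacni jrap qtcq ipoe xdus vnq
Hunk 5: at line 5 remove [ipoe] add [yfrem,uvy,rbrr] -> 11 lines: oizt vszux soueh gacni jrap qtcq yfrem uvy rbrr xdus vnq
Final line 7: yfrem

Answer: yfrem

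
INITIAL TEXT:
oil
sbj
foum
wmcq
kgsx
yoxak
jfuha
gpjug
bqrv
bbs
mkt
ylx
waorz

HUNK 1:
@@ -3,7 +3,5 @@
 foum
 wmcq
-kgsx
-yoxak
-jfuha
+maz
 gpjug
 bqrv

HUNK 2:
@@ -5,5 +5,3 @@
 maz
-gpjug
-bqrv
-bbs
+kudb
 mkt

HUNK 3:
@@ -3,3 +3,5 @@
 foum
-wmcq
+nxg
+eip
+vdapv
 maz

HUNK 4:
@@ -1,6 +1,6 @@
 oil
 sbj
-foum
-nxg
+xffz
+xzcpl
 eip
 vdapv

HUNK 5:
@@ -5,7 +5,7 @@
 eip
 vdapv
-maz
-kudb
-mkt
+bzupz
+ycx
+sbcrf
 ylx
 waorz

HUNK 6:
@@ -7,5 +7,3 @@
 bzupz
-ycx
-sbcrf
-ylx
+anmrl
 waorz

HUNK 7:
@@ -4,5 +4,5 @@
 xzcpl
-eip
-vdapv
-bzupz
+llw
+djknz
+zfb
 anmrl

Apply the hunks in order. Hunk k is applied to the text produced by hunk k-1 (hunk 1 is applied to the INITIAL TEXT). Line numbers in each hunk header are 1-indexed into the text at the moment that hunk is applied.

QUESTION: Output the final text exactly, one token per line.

Hunk 1: at line 3 remove [kgsx,yoxak,jfuha] add [maz] -> 11 lines: oil sbj foum wmcq maz gpjug bqrv bbs mkt ylx waorz
Hunk 2: at line 5 remove [gpjug,bqrv,bbs] add [kudb] -> 9 lines: oil sbj foum wmcq maz kudb mkt ylx waorz
Hunk 3: at line 3 remove [wmcq] add [nxg,eip,vdapv] -> 11 lines: oil sbj foum nxg eip vdapv maz kudb mkt ylx waorz
Hunk 4: at line 1 remove [foum,nxg] add [xffz,xzcpl] -> 11 lines: oil sbj xffz xzcpl eip vdapv maz kudb mkt ylx waorz
Hunk 5: at line 5 remove [maz,kudb,mkt] add [bzupz,ycx,sbcrf] -> 11 lines: oil sbj xffz xzcpl eip vdapv bzupz ycx sbcrf ylx waorz
Hunk 6: at line 7 remove [ycx,sbcrf,ylx] add [anmrl] -> 9 lines: oil sbj xffz xzcpl eip vdapv bzupz anmrl waorz
Hunk 7: at line 4 remove [eip,vdapv,bzupz] add [llw,djknz,zfb] -> 9 lines: oil sbj xffz xzcpl llw djknz zfb anmrl waorz

Answer: oil
sbj
xffz
xzcpl
llw
djknz
zfb
anmrl
waorz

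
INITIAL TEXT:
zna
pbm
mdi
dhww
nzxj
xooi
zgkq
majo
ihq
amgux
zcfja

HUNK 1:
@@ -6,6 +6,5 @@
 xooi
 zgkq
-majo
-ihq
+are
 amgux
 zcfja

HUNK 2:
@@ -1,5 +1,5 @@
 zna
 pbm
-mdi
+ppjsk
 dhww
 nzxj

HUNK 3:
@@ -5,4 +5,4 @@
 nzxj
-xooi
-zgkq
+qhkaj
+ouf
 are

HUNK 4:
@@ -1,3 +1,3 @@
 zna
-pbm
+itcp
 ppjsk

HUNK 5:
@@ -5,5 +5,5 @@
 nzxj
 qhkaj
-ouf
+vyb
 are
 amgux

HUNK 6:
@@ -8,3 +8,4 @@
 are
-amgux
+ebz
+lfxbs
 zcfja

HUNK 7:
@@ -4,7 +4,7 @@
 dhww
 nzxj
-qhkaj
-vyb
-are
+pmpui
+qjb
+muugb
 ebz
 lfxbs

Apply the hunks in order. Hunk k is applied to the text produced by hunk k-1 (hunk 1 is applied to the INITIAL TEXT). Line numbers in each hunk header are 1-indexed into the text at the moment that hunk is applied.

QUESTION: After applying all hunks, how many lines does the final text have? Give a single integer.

Hunk 1: at line 6 remove [majo,ihq] add [are] -> 10 lines: zna pbm mdi dhww nzxj xooi zgkq are amgux zcfja
Hunk 2: at line 1 remove [mdi] add [ppjsk] -> 10 lines: zna pbm ppjsk dhww nzxj xooi zgkq are amgux zcfja
Hunk 3: at line 5 remove [xooi,zgkq] add [qhkaj,ouf] -> 10 lines: zna pbm ppjsk dhww nzxj qhkaj ouf are amgux zcfja
Hunk 4: at line 1 remove [pbm] add [itcp] -> 10 lines: zna itcp ppjsk dhww nzxj qhkaj ouf are amgux zcfja
Hunk 5: at line 5 remove [ouf] add [vyb] -> 10 lines: zna itcp ppjsk dhww nzxj qhkaj vyb are amgux zcfja
Hunk 6: at line 8 remove [amgux] add [ebz,lfxbs] -> 11 lines: zna itcp ppjsk dhww nzxj qhkaj vyb are ebz lfxbs zcfja
Hunk 7: at line 4 remove [qhkaj,vyb,are] add [pmpui,qjb,muugb] -> 11 lines: zna itcp ppjsk dhww nzxj pmpui qjb muugb ebz lfxbs zcfja
Final line count: 11

Answer: 11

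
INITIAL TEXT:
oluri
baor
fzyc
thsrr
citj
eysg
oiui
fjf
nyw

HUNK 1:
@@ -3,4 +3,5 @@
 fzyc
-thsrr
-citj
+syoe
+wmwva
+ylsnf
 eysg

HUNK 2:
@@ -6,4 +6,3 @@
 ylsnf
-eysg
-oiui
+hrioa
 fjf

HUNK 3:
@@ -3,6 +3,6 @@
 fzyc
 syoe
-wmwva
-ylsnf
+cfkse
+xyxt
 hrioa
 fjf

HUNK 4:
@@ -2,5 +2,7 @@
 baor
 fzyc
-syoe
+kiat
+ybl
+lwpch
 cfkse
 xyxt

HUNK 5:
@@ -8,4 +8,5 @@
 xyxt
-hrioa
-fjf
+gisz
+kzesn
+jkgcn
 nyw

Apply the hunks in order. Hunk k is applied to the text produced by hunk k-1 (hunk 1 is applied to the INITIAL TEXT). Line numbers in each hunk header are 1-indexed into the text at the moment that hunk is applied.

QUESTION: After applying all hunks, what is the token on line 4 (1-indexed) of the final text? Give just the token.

Hunk 1: at line 3 remove [thsrr,citj] add [syoe,wmwva,ylsnf] -> 10 lines: oluri baor fzyc syoe wmwva ylsnf eysg oiui fjf nyw
Hunk 2: at line 6 remove [eysg,oiui] add [hrioa] -> 9 lines: oluri baor fzyc syoe wmwva ylsnf hrioa fjf nyw
Hunk 3: at line 3 remove [wmwva,ylsnf] add [cfkse,xyxt] -> 9 lines: oluri baor fzyc syoe cfkse xyxt hrioa fjf nyw
Hunk 4: at line 2 remove [syoe] add [kiat,ybl,lwpch] -> 11 lines: oluri baor fzyc kiat ybl lwpch cfkse xyxt hrioa fjf nyw
Hunk 5: at line 8 remove [hrioa,fjf] add [gisz,kzesn,jkgcn] -> 12 lines: oluri baor fzyc kiat ybl lwpch cfkse xyxt gisz kzesn jkgcn nyw
Final line 4: kiat

Answer: kiat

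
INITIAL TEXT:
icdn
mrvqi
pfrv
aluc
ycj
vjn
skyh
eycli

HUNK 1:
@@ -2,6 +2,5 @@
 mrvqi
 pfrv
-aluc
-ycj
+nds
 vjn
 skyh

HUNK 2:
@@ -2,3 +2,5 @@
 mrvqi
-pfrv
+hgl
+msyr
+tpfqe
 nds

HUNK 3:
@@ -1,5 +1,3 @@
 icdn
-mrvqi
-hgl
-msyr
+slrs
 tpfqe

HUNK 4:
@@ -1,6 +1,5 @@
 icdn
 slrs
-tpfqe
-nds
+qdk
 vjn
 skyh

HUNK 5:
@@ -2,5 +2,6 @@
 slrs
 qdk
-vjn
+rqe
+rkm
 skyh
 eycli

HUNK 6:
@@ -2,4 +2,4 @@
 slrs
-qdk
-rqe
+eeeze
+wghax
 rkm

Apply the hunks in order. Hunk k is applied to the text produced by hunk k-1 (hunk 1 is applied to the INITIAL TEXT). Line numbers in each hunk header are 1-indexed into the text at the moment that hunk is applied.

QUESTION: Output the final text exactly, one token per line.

Hunk 1: at line 2 remove [aluc,ycj] add [nds] -> 7 lines: icdn mrvqi pfrv nds vjn skyh eycli
Hunk 2: at line 2 remove [pfrv] add [hgl,msyr,tpfqe] -> 9 lines: icdn mrvqi hgl msyr tpfqe nds vjn skyh eycli
Hunk 3: at line 1 remove [mrvqi,hgl,msyr] add [slrs] -> 7 lines: icdn slrs tpfqe nds vjn skyh eycli
Hunk 4: at line 1 remove [tpfqe,nds] add [qdk] -> 6 lines: icdn slrs qdk vjn skyh eycli
Hunk 5: at line 2 remove [vjn] add [rqe,rkm] -> 7 lines: icdn slrs qdk rqe rkm skyh eycli
Hunk 6: at line 2 remove [qdk,rqe] add [eeeze,wghax] -> 7 lines: icdn slrs eeeze wghax rkm skyh eycli

Answer: icdn
slrs
eeeze
wghax
rkm
skyh
eycli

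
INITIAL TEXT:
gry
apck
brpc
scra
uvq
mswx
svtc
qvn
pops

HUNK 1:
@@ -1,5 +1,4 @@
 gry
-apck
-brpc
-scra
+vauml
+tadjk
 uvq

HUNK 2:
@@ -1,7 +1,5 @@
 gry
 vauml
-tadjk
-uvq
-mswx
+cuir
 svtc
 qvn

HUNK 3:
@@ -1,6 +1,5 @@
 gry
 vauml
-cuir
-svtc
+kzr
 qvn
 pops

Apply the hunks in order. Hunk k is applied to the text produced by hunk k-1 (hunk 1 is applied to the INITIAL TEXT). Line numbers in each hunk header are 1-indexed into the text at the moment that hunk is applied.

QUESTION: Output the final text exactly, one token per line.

Answer: gry
vauml
kzr
qvn
pops

Derivation:
Hunk 1: at line 1 remove [apck,brpc,scra] add [vauml,tadjk] -> 8 lines: gry vauml tadjk uvq mswx svtc qvn pops
Hunk 2: at line 1 remove [tadjk,uvq,mswx] add [cuir] -> 6 lines: gry vauml cuir svtc qvn pops
Hunk 3: at line 1 remove [cuir,svtc] add [kzr] -> 5 lines: gry vauml kzr qvn pops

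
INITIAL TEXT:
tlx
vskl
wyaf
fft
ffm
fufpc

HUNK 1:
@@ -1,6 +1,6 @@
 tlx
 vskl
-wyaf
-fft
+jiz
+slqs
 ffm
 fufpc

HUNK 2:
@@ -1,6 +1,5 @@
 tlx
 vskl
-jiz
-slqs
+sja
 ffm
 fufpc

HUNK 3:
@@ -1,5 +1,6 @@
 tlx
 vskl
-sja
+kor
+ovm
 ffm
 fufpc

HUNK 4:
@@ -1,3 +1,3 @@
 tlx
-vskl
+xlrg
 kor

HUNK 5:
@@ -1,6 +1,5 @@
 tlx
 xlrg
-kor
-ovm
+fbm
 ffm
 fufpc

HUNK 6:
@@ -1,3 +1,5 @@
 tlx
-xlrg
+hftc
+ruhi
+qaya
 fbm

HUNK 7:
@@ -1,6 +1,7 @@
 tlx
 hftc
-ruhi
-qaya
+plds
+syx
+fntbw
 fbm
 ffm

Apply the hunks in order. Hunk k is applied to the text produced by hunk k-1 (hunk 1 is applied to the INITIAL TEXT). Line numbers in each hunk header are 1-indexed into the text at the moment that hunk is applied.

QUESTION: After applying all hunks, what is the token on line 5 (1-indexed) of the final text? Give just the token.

Answer: fntbw

Derivation:
Hunk 1: at line 1 remove [wyaf,fft] add [jiz,slqs] -> 6 lines: tlx vskl jiz slqs ffm fufpc
Hunk 2: at line 1 remove [jiz,slqs] add [sja] -> 5 lines: tlx vskl sja ffm fufpc
Hunk 3: at line 1 remove [sja] add [kor,ovm] -> 6 lines: tlx vskl kor ovm ffm fufpc
Hunk 4: at line 1 remove [vskl] add [xlrg] -> 6 lines: tlx xlrg kor ovm ffm fufpc
Hunk 5: at line 1 remove [kor,ovm] add [fbm] -> 5 lines: tlx xlrg fbm ffm fufpc
Hunk 6: at line 1 remove [xlrg] add [hftc,ruhi,qaya] -> 7 lines: tlx hftc ruhi qaya fbm ffm fufpc
Hunk 7: at line 1 remove [ruhi,qaya] add [plds,syx,fntbw] -> 8 lines: tlx hftc plds syx fntbw fbm ffm fufpc
Final line 5: fntbw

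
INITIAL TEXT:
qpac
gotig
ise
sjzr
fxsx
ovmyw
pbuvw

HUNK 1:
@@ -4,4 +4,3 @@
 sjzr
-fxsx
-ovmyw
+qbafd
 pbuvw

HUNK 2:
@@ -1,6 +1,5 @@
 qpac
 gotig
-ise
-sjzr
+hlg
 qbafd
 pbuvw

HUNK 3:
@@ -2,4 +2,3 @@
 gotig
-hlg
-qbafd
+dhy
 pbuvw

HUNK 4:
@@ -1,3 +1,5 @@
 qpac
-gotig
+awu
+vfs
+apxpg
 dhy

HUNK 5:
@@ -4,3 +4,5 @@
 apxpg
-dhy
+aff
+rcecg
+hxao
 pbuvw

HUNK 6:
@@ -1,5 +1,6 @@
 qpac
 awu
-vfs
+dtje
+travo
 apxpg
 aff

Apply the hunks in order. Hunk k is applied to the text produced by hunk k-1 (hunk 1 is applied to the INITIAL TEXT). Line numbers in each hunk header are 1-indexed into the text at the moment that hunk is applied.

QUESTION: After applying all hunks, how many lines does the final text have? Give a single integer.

Hunk 1: at line 4 remove [fxsx,ovmyw] add [qbafd] -> 6 lines: qpac gotig ise sjzr qbafd pbuvw
Hunk 2: at line 1 remove [ise,sjzr] add [hlg] -> 5 lines: qpac gotig hlg qbafd pbuvw
Hunk 3: at line 2 remove [hlg,qbafd] add [dhy] -> 4 lines: qpac gotig dhy pbuvw
Hunk 4: at line 1 remove [gotig] add [awu,vfs,apxpg] -> 6 lines: qpac awu vfs apxpg dhy pbuvw
Hunk 5: at line 4 remove [dhy] add [aff,rcecg,hxao] -> 8 lines: qpac awu vfs apxpg aff rcecg hxao pbuvw
Hunk 6: at line 1 remove [vfs] add [dtje,travo] -> 9 lines: qpac awu dtje travo apxpg aff rcecg hxao pbuvw
Final line count: 9

Answer: 9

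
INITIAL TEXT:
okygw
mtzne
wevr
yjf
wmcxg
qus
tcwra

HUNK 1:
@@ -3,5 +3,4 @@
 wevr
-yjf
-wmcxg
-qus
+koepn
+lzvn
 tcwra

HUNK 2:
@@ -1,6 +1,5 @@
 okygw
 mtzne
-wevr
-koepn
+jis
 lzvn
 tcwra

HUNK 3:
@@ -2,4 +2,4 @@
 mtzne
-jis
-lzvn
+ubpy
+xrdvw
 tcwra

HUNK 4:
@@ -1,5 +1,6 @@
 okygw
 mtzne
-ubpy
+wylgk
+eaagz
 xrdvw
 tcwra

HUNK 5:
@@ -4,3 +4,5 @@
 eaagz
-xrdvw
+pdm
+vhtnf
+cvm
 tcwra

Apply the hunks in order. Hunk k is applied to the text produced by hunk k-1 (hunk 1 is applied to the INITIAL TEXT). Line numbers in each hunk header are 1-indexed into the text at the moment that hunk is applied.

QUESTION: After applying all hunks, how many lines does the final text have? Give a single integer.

Answer: 8

Derivation:
Hunk 1: at line 3 remove [yjf,wmcxg,qus] add [koepn,lzvn] -> 6 lines: okygw mtzne wevr koepn lzvn tcwra
Hunk 2: at line 1 remove [wevr,koepn] add [jis] -> 5 lines: okygw mtzne jis lzvn tcwra
Hunk 3: at line 2 remove [jis,lzvn] add [ubpy,xrdvw] -> 5 lines: okygw mtzne ubpy xrdvw tcwra
Hunk 4: at line 1 remove [ubpy] add [wylgk,eaagz] -> 6 lines: okygw mtzne wylgk eaagz xrdvw tcwra
Hunk 5: at line 4 remove [xrdvw] add [pdm,vhtnf,cvm] -> 8 lines: okygw mtzne wylgk eaagz pdm vhtnf cvm tcwra
Final line count: 8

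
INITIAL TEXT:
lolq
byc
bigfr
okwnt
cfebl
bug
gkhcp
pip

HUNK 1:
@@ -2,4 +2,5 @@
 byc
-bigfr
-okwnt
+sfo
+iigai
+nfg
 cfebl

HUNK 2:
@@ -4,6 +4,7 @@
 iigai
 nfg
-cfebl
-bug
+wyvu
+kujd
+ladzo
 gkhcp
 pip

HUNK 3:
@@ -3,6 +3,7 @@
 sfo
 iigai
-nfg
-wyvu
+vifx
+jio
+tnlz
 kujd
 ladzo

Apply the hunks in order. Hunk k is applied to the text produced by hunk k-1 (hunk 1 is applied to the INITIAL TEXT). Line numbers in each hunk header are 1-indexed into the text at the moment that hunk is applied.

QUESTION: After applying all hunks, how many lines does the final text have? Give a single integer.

Hunk 1: at line 2 remove [bigfr,okwnt] add [sfo,iigai,nfg] -> 9 lines: lolq byc sfo iigai nfg cfebl bug gkhcp pip
Hunk 2: at line 4 remove [cfebl,bug] add [wyvu,kujd,ladzo] -> 10 lines: lolq byc sfo iigai nfg wyvu kujd ladzo gkhcp pip
Hunk 3: at line 3 remove [nfg,wyvu] add [vifx,jio,tnlz] -> 11 lines: lolq byc sfo iigai vifx jio tnlz kujd ladzo gkhcp pip
Final line count: 11

Answer: 11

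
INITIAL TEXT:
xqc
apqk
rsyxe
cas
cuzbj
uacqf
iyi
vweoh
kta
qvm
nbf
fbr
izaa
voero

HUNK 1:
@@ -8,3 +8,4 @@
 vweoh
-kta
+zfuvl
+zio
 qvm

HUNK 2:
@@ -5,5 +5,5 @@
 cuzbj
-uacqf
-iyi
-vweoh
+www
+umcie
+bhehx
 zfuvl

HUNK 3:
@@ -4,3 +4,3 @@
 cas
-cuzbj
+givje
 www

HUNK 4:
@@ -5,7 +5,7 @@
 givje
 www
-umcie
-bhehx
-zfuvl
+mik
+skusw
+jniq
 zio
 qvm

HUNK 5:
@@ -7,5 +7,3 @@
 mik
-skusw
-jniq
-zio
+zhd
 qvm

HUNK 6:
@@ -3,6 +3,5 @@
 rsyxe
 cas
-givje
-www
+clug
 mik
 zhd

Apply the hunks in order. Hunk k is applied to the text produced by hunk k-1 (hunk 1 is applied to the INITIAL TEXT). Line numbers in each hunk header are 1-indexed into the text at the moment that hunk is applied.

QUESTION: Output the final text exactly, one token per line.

Hunk 1: at line 8 remove [kta] add [zfuvl,zio] -> 15 lines: xqc apqk rsyxe cas cuzbj uacqf iyi vweoh zfuvl zio qvm nbf fbr izaa voero
Hunk 2: at line 5 remove [uacqf,iyi,vweoh] add [www,umcie,bhehx] -> 15 lines: xqc apqk rsyxe cas cuzbj www umcie bhehx zfuvl zio qvm nbf fbr izaa voero
Hunk 3: at line 4 remove [cuzbj] add [givje] -> 15 lines: xqc apqk rsyxe cas givje www umcie bhehx zfuvl zio qvm nbf fbr izaa voero
Hunk 4: at line 5 remove [umcie,bhehx,zfuvl] add [mik,skusw,jniq] -> 15 lines: xqc apqk rsyxe cas givje www mik skusw jniq zio qvm nbf fbr izaa voero
Hunk 5: at line 7 remove [skusw,jniq,zio] add [zhd] -> 13 lines: xqc apqk rsyxe cas givje www mik zhd qvm nbf fbr izaa voero
Hunk 6: at line 3 remove [givje,www] add [clug] -> 12 lines: xqc apqk rsyxe cas clug mik zhd qvm nbf fbr izaa voero

Answer: xqc
apqk
rsyxe
cas
clug
mik
zhd
qvm
nbf
fbr
izaa
voero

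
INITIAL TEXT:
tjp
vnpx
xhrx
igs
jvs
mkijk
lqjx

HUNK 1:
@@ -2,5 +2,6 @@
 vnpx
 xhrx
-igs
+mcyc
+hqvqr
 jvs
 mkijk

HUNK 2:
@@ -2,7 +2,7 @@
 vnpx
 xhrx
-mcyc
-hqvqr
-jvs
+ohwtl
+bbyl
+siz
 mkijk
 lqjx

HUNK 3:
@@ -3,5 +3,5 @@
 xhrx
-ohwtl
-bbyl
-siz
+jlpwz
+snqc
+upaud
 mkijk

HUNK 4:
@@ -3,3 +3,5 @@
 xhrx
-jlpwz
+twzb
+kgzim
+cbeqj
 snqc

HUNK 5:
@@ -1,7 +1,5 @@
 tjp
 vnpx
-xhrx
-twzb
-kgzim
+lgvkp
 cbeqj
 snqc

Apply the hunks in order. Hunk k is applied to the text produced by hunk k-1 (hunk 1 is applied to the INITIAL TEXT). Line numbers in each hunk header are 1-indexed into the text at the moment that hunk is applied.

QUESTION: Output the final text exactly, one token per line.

Hunk 1: at line 2 remove [igs] add [mcyc,hqvqr] -> 8 lines: tjp vnpx xhrx mcyc hqvqr jvs mkijk lqjx
Hunk 2: at line 2 remove [mcyc,hqvqr,jvs] add [ohwtl,bbyl,siz] -> 8 lines: tjp vnpx xhrx ohwtl bbyl siz mkijk lqjx
Hunk 3: at line 3 remove [ohwtl,bbyl,siz] add [jlpwz,snqc,upaud] -> 8 lines: tjp vnpx xhrx jlpwz snqc upaud mkijk lqjx
Hunk 4: at line 3 remove [jlpwz] add [twzb,kgzim,cbeqj] -> 10 lines: tjp vnpx xhrx twzb kgzim cbeqj snqc upaud mkijk lqjx
Hunk 5: at line 1 remove [xhrx,twzb,kgzim] add [lgvkp] -> 8 lines: tjp vnpx lgvkp cbeqj snqc upaud mkijk lqjx

Answer: tjp
vnpx
lgvkp
cbeqj
snqc
upaud
mkijk
lqjx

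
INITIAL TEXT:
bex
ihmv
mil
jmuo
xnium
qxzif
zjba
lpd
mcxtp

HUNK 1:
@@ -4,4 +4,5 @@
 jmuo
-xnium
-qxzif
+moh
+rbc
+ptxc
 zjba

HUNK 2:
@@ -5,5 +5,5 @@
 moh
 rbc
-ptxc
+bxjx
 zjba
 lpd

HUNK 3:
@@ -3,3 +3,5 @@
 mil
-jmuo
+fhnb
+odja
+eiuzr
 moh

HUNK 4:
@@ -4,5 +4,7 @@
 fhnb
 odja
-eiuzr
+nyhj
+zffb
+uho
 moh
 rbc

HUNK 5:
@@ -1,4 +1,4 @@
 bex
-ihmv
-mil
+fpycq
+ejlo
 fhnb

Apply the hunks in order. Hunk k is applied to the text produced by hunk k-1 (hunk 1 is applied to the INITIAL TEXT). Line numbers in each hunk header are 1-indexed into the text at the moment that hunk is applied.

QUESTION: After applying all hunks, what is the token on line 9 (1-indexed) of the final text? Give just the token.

Hunk 1: at line 4 remove [xnium,qxzif] add [moh,rbc,ptxc] -> 10 lines: bex ihmv mil jmuo moh rbc ptxc zjba lpd mcxtp
Hunk 2: at line 5 remove [ptxc] add [bxjx] -> 10 lines: bex ihmv mil jmuo moh rbc bxjx zjba lpd mcxtp
Hunk 3: at line 3 remove [jmuo] add [fhnb,odja,eiuzr] -> 12 lines: bex ihmv mil fhnb odja eiuzr moh rbc bxjx zjba lpd mcxtp
Hunk 4: at line 4 remove [eiuzr] add [nyhj,zffb,uho] -> 14 lines: bex ihmv mil fhnb odja nyhj zffb uho moh rbc bxjx zjba lpd mcxtp
Hunk 5: at line 1 remove [ihmv,mil] add [fpycq,ejlo] -> 14 lines: bex fpycq ejlo fhnb odja nyhj zffb uho moh rbc bxjx zjba lpd mcxtp
Final line 9: moh

Answer: moh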